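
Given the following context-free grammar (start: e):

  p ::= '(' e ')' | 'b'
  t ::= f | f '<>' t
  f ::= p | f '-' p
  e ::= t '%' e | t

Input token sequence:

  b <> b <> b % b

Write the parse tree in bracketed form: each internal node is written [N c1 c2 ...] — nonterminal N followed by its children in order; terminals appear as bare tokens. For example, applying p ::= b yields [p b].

[e [t [f [p b]] <> [t [f [p b]] <> [t [f [p b]]]]] % [e [t [f [p b]]]]]

e
t % e
f <> t % e
p <> t % e
b <> t % e
b <> f <> t % e
b <> p <> t % e
b <> b <> t % e
b <> b <> f % e
b <> b <> p % e
b <> b <> b % e
b <> b <> b % t
b <> b <> b % f
b <> b <> b % p
b <> b <> b % b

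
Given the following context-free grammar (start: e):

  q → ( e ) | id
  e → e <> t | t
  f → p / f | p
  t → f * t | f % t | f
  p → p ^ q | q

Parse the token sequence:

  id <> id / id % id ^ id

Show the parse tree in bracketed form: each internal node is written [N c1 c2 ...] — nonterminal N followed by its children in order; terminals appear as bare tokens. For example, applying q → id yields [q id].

[e [e [t [f [p [q id]]]]] <> [t [f [p [q id]] / [f [p [q id]]]] % [t [f [p [p [q id]] ^ [q id]]]]]]

e
e <> t
t <> t
f <> t
p <> t
q <> t
id <> t
id <> f % t
id <> p / f % t
id <> q / f % t
id <> id / f % t
id <> id / p % t
id <> id / q % t
id <> id / id % t
id <> id / id % f
id <> id / id % p
id <> id / id % p ^ q
id <> id / id % q ^ q
id <> id / id % id ^ q
id <> id / id % id ^ id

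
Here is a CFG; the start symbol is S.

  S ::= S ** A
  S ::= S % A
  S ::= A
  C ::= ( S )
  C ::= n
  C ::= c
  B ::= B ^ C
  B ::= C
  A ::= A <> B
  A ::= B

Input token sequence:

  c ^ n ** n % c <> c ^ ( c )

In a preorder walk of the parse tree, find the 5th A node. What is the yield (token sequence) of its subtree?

[S [S [S [A [B [B [C c]] ^ [C n]]]] ** [A [B [C n]]]] % [A [A [B [C c]]] <> [B [B [C c]] ^ [C ( [S [A [B [C c]]]] )]]]]

c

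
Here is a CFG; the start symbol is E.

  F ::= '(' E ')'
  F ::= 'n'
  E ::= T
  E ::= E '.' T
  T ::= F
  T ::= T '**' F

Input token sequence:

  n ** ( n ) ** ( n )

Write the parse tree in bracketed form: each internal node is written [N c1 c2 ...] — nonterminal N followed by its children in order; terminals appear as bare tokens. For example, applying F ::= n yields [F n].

[E [T [T [T [F n]] ** [F ( [E [T [F n]]] )]] ** [F ( [E [T [F n]]] )]]]

E
T
T ** F
T ** F ** F
F ** F ** F
n ** F ** F
n ** ( E ) ** F
n ** ( T ) ** F
n ** ( F ) ** F
n ** ( n ) ** F
n ** ( n ) ** ( E )
n ** ( n ) ** ( T )
n ** ( n ) ** ( F )
n ** ( n ) ** ( n )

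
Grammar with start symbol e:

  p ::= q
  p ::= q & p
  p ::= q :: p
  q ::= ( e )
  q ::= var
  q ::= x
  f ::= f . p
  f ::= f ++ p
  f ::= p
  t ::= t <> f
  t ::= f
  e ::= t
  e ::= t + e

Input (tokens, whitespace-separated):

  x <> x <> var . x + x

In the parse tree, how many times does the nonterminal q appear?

5

[e [t [t [t [f [p [q x]]]] <> [f [p [q x]]]] <> [f [f [p [q var]]] . [p [q x]]]] + [e [t [f [p [q x]]]]]]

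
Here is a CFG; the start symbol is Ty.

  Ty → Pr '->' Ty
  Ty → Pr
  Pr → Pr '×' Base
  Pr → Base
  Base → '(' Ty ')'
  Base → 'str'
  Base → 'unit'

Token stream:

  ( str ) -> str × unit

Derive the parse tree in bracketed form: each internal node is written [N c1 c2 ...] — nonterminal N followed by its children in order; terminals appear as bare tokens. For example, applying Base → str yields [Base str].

Ty
Pr -> Ty
Base -> Ty
( Ty ) -> Ty
( Pr ) -> Ty
( Base ) -> Ty
( str ) -> Ty
( str ) -> Pr
( str ) -> Pr × Base
( str ) -> Base × Base
( str ) -> str × Base
( str ) -> str × unit

[Ty [Pr [Base ( [Ty [Pr [Base str]]] )]] -> [Ty [Pr [Pr [Base str]] × [Base unit]]]]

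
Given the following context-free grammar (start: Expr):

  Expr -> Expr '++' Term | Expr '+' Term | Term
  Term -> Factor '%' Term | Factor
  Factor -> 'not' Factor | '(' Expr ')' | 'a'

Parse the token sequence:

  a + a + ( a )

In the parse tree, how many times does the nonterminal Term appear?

[Expr [Expr [Expr [Term [Factor a]]] + [Term [Factor a]]] + [Term [Factor ( [Expr [Term [Factor a]]] )]]]

4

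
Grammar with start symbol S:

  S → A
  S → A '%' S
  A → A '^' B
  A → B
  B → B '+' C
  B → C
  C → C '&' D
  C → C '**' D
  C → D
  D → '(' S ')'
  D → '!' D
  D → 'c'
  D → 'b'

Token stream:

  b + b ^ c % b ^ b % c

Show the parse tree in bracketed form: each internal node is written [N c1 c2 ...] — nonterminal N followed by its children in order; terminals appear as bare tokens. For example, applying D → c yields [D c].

[S [A [A [B [B [C [D b]]] + [C [D b]]]] ^ [B [C [D c]]]] % [S [A [A [B [C [D b]]]] ^ [B [C [D b]]]] % [S [A [B [C [D c]]]]]]]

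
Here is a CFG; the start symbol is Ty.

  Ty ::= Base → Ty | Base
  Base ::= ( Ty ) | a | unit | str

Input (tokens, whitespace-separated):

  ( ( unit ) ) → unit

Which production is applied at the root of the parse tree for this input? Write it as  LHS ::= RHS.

[Ty [Base ( [Ty [Base ( [Ty [Base unit]] )]] )] → [Ty [Base unit]]]

Ty ::= Base → Ty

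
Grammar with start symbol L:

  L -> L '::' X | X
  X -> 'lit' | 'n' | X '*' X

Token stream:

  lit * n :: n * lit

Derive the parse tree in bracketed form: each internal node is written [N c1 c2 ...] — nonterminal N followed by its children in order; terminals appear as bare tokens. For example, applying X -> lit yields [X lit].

L
L :: X
X :: X
X * X :: X
lit * X :: X
lit * n :: X
lit * n :: X * X
lit * n :: n * X
lit * n :: n * lit

[L [L [X [X lit] * [X n]]] :: [X [X n] * [X lit]]]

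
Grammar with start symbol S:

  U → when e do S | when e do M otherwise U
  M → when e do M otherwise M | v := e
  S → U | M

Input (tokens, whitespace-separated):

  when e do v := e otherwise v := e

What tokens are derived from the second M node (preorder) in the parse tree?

v := e

[S [M when e do [M v := e] otherwise [M v := e]]]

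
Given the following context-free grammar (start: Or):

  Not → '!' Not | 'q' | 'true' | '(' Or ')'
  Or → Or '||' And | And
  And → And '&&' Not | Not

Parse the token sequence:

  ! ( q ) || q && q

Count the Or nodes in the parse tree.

3

[Or [Or [And [Not ! [Not ( [Or [And [Not q]]] )]]]] || [And [And [Not q]] && [Not q]]]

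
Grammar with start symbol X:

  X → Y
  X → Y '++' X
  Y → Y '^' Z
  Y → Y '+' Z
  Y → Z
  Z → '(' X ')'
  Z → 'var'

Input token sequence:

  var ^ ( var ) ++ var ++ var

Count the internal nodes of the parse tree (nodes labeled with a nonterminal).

14

[X [Y [Y [Z var]] ^ [Z ( [X [Y [Z var]]] )]] ++ [X [Y [Z var]] ++ [X [Y [Z var]]]]]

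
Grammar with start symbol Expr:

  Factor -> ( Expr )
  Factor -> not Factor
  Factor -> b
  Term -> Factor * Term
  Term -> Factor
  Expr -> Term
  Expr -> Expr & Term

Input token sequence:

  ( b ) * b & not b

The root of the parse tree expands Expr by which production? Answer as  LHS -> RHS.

Expr -> Expr & Term

[Expr [Expr [Term [Factor ( [Expr [Term [Factor b]]] )] * [Term [Factor b]]]] & [Term [Factor not [Factor b]]]]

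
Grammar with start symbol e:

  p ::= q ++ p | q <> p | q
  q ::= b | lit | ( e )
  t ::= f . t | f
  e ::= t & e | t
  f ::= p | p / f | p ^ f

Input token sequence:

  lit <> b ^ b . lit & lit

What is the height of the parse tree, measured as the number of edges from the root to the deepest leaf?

[e [t [f [p [q lit] <> [p [q b]]] ^ [f [p [q b]]]] . [t [f [p [q lit]]]]] & [e [t [f [p [q lit]]]]]]

6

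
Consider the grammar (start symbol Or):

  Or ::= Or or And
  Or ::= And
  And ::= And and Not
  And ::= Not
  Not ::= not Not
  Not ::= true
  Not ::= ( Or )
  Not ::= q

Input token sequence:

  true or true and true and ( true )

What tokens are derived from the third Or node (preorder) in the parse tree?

[Or [Or [And [Not true]]] or [And [And [And [Not true]] and [Not true]] and [Not ( [Or [And [Not true]]] )]]]

true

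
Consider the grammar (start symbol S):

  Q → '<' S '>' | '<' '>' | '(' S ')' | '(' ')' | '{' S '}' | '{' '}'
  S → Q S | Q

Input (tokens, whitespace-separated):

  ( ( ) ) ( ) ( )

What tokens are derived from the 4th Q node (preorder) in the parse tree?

[S [Q ( [S [Q ( )]] )] [S [Q ( )] [S [Q ( )]]]]

( )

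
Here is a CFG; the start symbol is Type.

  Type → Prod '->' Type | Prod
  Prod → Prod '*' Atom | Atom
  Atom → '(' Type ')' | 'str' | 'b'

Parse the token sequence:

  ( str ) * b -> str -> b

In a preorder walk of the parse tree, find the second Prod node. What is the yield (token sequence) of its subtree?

( str )

[Type [Prod [Prod [Atom ( [Type [Prod [Atom str]]] )]] * [Atom b]] -> [Type [Prod [Atom str]] -> [Type [Prod [Atom b]]]]]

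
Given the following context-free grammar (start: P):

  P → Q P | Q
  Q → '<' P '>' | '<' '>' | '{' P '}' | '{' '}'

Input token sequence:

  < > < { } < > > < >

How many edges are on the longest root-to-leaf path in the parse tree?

[P [Q < >] [P [Q < [P [Q { }] [P [Q < >]]] >] [P [Q < >]]]]

6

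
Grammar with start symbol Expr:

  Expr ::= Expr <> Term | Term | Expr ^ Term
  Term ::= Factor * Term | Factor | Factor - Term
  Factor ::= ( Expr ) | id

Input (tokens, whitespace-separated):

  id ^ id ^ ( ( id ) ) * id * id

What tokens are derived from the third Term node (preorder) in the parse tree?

[Expr [Expr [Expr [Term [Factor id]]] ^ [Term [Factor id]]] ^ [Term [Factor ( [Expr [Term [Factor ( [Expr [Term [Factor id]]] )]]] )] * [Term [Factor id] * [Term [Factor id]]]]]

( ( id ) ) * id * id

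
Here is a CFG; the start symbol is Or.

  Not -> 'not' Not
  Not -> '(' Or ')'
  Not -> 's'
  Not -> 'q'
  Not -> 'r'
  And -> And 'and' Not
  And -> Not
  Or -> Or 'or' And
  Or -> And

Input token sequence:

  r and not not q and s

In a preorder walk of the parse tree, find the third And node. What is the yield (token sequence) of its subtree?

[Or [And [And [And [Not r]] and [Not not [Not not [Not q]]]] and [Not s]]]

r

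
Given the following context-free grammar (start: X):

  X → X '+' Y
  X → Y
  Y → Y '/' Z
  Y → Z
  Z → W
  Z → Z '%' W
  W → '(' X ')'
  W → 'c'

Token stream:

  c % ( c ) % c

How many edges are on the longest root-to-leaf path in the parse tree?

[X [Y [Z [Z [Z [W c]] % [W ( [X [Y [Z [W c]]]] )]] % [W c]]]]

9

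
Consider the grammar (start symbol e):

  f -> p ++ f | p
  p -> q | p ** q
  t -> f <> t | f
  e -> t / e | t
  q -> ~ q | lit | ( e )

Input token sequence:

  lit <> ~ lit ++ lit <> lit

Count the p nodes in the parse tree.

4

[e [t [f [p [q lit]]] <> [t [f [p [q ~ [q lit]]] ++ [f [p [q lit]]]] <> [t [f [p [q lit]]]]]]]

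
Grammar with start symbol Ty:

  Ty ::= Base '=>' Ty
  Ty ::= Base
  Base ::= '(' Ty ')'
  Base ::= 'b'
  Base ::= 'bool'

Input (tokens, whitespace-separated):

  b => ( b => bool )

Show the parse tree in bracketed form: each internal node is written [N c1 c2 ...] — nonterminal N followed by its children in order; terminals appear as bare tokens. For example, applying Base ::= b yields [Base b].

Ty
Base => Ty
b => Ty
b => Base
b => ( Ty )
b => ( Base => Ty )
b => ( b => Ty )
b => ( b => Base )
b => ( b => bool )

[Ty [Base b] => [Ty [Base ( [Ty [Base b] => [Ty [Base bool]]] )]]]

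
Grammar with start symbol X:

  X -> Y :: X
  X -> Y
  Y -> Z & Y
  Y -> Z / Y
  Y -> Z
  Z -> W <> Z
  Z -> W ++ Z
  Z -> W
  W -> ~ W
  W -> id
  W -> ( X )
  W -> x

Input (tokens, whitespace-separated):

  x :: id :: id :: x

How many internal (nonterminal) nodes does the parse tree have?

16

[X [Y [Z [W x]]] :: [X [Y [Z [W id]]] :: [X [Y [Z [W id]]] :: [X [Y [Z [W x]]]]]]]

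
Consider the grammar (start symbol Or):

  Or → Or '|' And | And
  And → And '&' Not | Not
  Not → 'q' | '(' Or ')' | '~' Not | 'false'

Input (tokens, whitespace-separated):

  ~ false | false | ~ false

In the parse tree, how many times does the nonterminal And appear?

[Or [Or [Or [And [Not ~ [Not false]]]] | [And [Not false]]] | [And [Not ~ [Not false]]]]

3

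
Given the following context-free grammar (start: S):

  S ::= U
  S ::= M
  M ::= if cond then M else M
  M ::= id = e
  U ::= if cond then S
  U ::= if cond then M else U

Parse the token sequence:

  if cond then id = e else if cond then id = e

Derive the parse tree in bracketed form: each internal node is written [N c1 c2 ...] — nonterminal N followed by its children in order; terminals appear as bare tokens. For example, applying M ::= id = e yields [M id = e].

[S [U if cond then [M id = e] else [U if cond then [S [M id = e]]]]]

S
U
if cond then M else U
if cond then id = e else U
if cond then id = e else if cond then S
if cond then id = e else if cond then M
if cond then id = e else if cond then id = e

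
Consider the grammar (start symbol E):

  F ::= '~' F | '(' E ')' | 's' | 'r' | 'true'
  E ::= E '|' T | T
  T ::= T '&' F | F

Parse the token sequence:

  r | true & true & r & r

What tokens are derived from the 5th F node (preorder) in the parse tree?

[E [E [T [F r]]] | [T [T [T [T [F true]] & [F true]] & [F r]] & [F r]]]

r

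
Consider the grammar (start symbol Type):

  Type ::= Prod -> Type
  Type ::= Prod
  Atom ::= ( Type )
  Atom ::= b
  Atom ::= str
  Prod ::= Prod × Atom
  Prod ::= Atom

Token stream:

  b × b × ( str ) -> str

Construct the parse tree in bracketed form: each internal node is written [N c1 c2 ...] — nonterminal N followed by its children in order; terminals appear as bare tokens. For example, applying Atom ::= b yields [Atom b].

Type
Prod -> Type
Prod × Atom -> Type
Prod × Atom × Atom -> Type
Atom × Atom × Atom -> Type
b × Atom × Atom -> Type
b × b × Atom -> Type
b × b × ( Type ) -> Type
b × b × ( Prod ) -> Type
b × b × ( Atom ) -> Type
b × b × ( str ) -> Type
b × b × ( str ) -> Prod
b × b × ( str ) -> Atom
b × b × ( str ) -> str

[Type [Prod [Prod [Prod [Atom b]] × [Atom b]] × [Atom ( [Type [Prod [Atom str]]] )]] -> [Type [Prod [Atom str]]]]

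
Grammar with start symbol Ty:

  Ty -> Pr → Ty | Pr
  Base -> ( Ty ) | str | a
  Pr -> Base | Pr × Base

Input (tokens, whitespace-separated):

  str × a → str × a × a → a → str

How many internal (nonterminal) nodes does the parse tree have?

[Ty [Pr [Pr [Base str]] × [Base a]] → [Ty [Pr [Pr [Pr [Base str]] × [Base a]] × [Base a]] → [Ty [Pr [Base a]] → [Ty [Pr [Base str]]]]]]

18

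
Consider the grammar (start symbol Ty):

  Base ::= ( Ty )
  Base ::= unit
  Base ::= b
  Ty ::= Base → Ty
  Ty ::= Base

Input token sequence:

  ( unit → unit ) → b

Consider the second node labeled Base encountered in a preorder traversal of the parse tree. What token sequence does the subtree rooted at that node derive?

unit

[Ty [Base ( [Ty [Base unit] → [Ty [Base unit]]] )] → [Ty [Base b]]]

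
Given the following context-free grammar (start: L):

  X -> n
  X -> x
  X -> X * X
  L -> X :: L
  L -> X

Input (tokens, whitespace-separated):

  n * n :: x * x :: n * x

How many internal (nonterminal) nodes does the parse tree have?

12

[L [X [X n] * [X n]] :: [L [X [X x] * [X x]] :: [L [X [X n] * [X x]]]]]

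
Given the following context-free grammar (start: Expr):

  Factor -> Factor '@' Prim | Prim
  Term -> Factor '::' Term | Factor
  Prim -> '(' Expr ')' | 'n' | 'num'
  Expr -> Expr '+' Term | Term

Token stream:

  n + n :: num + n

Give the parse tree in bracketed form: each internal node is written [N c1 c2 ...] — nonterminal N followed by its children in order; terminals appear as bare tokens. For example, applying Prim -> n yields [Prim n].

[Expr [Expr [Expr [Term [Factor [Prim n]]]] + [Term [Factor [Prim n]] :: [Term [Factor [Prim num]]]]] + [Term [Factor [Prim n]]]]

Expr
Expr + Term
Expr + Term + Term
Term + Term + Term
Factor + Term + Term
Prim + Term + Term
n + Term + Term
n + Factor :: Term + Term
n + Prim :: Term + Term
n + n :: Term + Term
n + n :: Factor + Term
n + n :: Prim + Term
n + n :: num + Term
n + n :: num + Factor
n + n :: num + Prim
n + n :: num + n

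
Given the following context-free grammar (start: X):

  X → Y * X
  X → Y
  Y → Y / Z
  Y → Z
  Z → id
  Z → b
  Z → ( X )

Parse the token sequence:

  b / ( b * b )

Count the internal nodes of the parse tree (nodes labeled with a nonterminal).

11

[X [Y [Y [Z b]] / [Z ( [X [Y [Z b]] * [X [Y [Z b]]]] )]]]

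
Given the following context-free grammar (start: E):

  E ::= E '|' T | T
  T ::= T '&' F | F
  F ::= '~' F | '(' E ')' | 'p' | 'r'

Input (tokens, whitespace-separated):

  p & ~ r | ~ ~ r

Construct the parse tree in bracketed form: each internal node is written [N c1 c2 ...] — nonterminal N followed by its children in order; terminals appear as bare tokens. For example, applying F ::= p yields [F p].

E
E | T
T | T
T & F | T
F & F | T
p & F | T
p & ~ F | T
p & ~ r | T
p & ~ r | F
p & ~ r | ~ F
p & ~ r | ~ ~ F
p & ~ r | ~ ~ r

[E [E [T [T [F p]] & [F ~ [F r]]]] | [T [F ~ [F ~ [F r]]]]]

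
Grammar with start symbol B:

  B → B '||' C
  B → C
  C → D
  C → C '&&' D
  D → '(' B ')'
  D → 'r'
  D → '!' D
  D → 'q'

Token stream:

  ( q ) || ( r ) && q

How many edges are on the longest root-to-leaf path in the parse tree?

[B [B [C [D ( [B [C [D q]]] )]]] || [C [C [D ( [B [C [D r]]] )]] && [D q]]]

7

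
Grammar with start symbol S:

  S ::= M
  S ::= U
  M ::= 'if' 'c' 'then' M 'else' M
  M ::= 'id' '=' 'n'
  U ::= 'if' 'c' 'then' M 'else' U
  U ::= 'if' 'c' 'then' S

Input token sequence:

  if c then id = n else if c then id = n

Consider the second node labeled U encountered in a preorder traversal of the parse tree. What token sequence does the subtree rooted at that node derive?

[S [U if c then [M id = n] else [U if c then [S [M id = n]]]]]

if c then id = n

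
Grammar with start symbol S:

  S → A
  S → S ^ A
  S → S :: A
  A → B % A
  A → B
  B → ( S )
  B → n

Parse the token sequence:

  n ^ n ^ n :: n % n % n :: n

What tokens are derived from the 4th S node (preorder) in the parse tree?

n ^ n

[S [S [S [S [S [A [B n]]] ^ [A [B n]]] ^ [A [B n]]] :: [A [B n] % [A [B n] % [A [B n]]]]] :: [A [B n]]]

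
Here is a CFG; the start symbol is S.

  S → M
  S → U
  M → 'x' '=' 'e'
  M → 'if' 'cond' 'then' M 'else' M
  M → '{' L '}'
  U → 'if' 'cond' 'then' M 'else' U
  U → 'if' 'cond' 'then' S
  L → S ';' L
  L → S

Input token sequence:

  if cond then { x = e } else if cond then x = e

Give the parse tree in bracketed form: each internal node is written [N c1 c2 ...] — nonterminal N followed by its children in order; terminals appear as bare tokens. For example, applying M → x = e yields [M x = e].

[S [U if cond then [M { [L [S [M x = e]]] }] else [U if cond then [S [M x = e]]]]]

S
U
if cond then M else U
if cond then { L } else U
if cond then { S } else U
if cond then { M } else U
if cond then { x = e } else U
if cond then { x = e } else if cond then S
if cond then { x = e } else if cond then M
if cond then { x = e } else if cond then x = e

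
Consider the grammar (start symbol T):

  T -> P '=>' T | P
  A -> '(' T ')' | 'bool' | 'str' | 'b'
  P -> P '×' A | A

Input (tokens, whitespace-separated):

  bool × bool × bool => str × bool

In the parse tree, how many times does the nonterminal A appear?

[T [P [P [P [A bool]] × [A bool]] × [A bool]] => [T [P [P [A str]] × [A bool]]]]

5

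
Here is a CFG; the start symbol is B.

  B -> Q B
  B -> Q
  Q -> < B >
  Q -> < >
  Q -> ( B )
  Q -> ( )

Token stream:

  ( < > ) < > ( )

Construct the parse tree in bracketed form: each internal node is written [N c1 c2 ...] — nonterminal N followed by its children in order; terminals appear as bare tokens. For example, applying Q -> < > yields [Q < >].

B
Q B
( B ) B
( Q ) B
( < > ) B
( < > ) Q B
( < > ) < > B
( < > ) < > Q
( < > ) < > ( )

[B [Q ( [B [Q < >]] )] [B [Q < >] [B [Q ( )]]]]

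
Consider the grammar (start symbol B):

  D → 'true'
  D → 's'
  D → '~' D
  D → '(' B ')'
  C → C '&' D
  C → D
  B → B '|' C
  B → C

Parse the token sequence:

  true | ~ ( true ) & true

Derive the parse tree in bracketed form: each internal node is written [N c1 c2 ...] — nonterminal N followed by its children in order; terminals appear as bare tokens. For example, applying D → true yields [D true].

[B [B [C [D true]]] | [C [C [D ~ [D ( [B [C [D true]]] )]]] & [D true]]]

B
B | C
C | C
D | C
true | C
true | C & D
true | D & D
true | ~ D & D
true | ~ ( B ) & D
true | ~ ( C ) & D
true | ~ ( D ) & D
true | ~ ( true ) & D
true | ~ ( true ) & true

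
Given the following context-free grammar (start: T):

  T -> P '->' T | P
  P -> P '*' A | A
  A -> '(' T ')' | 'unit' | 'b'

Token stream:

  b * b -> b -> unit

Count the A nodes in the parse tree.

[T [P [P [A b]] * [A b]] -> [T [P [A b]] -> [T [P [A unit]]]]]

4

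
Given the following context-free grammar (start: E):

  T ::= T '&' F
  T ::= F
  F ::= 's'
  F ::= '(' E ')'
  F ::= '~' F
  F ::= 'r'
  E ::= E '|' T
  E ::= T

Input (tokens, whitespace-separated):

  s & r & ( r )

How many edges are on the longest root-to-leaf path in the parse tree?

[E [T [T [T [F s]] & [F r]] & [F ( [E [T [F r]]] )]]]

6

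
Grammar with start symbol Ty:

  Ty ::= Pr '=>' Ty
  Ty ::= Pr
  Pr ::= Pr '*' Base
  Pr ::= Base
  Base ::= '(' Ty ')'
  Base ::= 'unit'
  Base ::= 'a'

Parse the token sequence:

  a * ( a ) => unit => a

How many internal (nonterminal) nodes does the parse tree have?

14

[Ty [Pr [Pr [Base a]] * [Base ( [Ty [Pr [Base a]]] )]] => [Ty [Pr [Base unit]] => [Ty [Pr [Base a]]]]]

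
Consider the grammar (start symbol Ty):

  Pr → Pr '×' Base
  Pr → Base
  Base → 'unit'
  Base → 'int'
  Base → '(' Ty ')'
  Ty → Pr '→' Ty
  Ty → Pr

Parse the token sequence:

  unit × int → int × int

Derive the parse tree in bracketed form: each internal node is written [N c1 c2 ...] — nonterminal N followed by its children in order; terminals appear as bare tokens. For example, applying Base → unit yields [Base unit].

Ty
Pr → Ty
Pr × Base → Ty
Base × Base → Ty
unit × Base → Ty
unit × int → Ty
unit × int → Pr
unit × int → Pr × Base
unit × int → Base × Base
unit × int → int × Base
unit × int → int × int

[Ty [Pr [Pr [Base unit]] × [Base int]] → [Ty [Pr [Pr [Base int]] × [Base int]]]]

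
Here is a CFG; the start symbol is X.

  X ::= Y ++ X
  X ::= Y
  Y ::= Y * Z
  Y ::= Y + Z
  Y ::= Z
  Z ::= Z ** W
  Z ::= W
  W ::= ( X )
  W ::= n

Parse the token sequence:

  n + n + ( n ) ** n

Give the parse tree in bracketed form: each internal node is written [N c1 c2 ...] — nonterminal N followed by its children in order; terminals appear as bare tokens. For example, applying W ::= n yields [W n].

[X [Y [Y [Y [Z [W n]]] + [Z [W n]]] + [Z [Z [W ( [X [Y [Z [W n]]]] )]] ** [W n]]]]

X
Y
Y + Z
Y + Z + Z
Z + Z + Z
W + Z + Z
n + Z + Z
n + W + Z
n + n + Z
n + n + Z ** W
n + n + W ** W
n + n + ( X ) ** W
n + n + ( Y ) ** W
n + n + ( Z ) ** W
n + n + ( W ) ** W
n + n + ( n ) ** W
n + n + ( n ) ** n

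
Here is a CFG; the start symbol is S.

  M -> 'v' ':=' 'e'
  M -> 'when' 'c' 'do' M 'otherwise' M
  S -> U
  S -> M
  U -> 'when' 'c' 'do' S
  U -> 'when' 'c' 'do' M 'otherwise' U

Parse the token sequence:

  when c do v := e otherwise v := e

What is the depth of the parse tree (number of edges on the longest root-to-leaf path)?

3

[S [M when c do [M v := e] otherwise [M v := e]]]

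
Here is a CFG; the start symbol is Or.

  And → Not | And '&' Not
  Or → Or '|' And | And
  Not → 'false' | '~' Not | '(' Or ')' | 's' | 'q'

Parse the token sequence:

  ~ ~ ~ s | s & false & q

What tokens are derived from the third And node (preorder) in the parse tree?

[Or [Or [And [Not ~ [Not ~ [Not ~ [Not s]]]]]] | [And [And [And [Not s]] & [Not false]] & [Not q]]]

s & false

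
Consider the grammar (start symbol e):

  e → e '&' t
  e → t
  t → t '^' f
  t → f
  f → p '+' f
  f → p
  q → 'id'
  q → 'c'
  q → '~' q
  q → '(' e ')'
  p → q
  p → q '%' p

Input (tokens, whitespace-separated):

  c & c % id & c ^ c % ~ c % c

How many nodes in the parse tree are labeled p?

7

[e [e [e [t [f [p [q c]]]]] & [t [f [p [q c] % [p [q id]]]]]] & [t [t [f [p [q c]]]] ^ [f [p [q c] % [p [q ~ [q c]] % [p [q c]]]]]]]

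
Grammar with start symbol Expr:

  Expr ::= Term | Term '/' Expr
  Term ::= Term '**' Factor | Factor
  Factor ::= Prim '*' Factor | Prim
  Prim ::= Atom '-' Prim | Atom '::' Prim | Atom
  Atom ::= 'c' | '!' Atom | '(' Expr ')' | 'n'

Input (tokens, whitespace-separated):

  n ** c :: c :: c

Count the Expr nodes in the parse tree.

[Expr [Term [Term [Factor [Prim [Atom n]]]] ** [Factor [Prim [Atom c] :: [Prim [Atom c] :: [Prim [Atom c]]]]]]]

1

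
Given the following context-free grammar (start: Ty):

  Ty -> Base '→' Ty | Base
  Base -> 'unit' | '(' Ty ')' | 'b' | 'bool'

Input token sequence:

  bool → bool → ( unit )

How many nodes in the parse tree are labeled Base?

[Ty [Base bool] → [Ty [Base bool] → [Ty [Base ( [Ty [Base unit]] )]]]]

4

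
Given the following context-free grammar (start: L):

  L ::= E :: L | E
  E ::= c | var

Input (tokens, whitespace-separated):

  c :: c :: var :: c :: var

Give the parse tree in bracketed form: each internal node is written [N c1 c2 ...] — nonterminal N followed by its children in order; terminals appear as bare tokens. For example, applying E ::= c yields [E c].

[L [E c] :: [L [E c] :: [L [E var] :: [L [E c] :: [L [E var]]]]]]

L
E :: L
c :: L
c :: E :: L
c :: c :: L
c :: c :: E :: L
c :: c :: var :: L
c :: c :: var :: E :: L
c :: c :: var :: c :: L
c :: c :: var :: c :: E
c :: c :: var :: c :: var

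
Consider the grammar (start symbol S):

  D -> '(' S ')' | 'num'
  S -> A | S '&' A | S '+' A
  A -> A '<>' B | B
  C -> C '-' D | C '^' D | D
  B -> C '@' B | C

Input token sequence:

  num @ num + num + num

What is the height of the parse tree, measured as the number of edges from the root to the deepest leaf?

[S [S [S [A [B [C [D num]] @ [B [C [D num]]]]]] + [A [B [C [D num]]]]] + [A [B [C [D num]]]]]

8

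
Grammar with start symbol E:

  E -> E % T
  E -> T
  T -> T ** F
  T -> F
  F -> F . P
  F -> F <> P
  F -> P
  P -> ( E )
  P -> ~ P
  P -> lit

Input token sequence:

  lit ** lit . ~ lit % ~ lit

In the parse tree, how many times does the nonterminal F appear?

4

[E [E [T [T [F [P lit]]] ** [F [F [P lit]] . [P ~ [P lit]]]]] % [T [F [P ~ [P lit]]]]]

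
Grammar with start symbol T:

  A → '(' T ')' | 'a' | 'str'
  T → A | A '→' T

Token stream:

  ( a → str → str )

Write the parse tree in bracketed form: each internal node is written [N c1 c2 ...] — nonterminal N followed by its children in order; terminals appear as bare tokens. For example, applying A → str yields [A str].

T
A
( T )
( A → T )
( a → T )
( a → A → T )
( a → str → T )
( a → str → A )
( a → str → str )

[T [A ( [T [A a] → [T [A str] → [T [A str]]]] )]]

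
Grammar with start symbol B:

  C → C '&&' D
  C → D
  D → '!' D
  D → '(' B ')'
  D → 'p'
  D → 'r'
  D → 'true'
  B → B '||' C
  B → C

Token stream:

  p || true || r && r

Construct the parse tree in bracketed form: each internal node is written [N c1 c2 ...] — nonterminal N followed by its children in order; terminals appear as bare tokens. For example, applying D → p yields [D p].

B
B || C
B || C || C
C || C || C
D || C || C
p || C || C
p || D || C
p || true || C
p || true || C && D
p || true || D && D
p || true || r && D
p || true || r && r

[B [B [B [C [D p]]] || [C [D true]]] || [C [C [D r]] && [D r]]]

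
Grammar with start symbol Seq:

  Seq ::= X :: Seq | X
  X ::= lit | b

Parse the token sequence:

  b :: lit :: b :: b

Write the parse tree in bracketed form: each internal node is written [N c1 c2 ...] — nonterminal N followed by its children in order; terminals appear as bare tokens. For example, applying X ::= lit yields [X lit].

[Seq [X b] :: [Seq [X lit] :: [Seq [X b] :: [Seq [X b]]]]]

Seq
X :: Seq
b :: Seq
b :: X :: Seq
b :: lit :: Seq
b :: lit :: X :: Seq
b :: lit :: b :: Seq
b :: lit :: b :: X
b :: lit :: b :: b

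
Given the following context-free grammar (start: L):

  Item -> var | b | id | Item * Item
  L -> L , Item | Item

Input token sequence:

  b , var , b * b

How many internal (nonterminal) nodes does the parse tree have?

[L [L [L [Item b]] , [Item var]] , [Item [Item b] * [Item b]]]

8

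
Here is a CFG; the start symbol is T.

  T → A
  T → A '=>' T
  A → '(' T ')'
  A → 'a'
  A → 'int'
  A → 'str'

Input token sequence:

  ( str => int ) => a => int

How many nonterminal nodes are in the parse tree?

[T [A ( [T [A str] => [T [A int]]] )] => [T [A a] => [T [A int]]]]

10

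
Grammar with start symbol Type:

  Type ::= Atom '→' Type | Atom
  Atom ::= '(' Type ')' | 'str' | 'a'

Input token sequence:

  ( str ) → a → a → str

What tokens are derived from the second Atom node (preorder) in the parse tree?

str

[Type [Atom ( [Type [Atom str]] )] → [Type [Atom a] → [Type [Atom a] → [Type [Atom str]]]]]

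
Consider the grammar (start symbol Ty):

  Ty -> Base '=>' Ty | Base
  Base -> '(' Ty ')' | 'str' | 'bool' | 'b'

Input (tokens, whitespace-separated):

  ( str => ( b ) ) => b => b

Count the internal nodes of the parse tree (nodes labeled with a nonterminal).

[Ty [Base ( [Ty [Base str] => [Ty [Base ( [Ty [Base b]] )]]] )] => [Ty [Base b] => [Ty [Base b]]]]

12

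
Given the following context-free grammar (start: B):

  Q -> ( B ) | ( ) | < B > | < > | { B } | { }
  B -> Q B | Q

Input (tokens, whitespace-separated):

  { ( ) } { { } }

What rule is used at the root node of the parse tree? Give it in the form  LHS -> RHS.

[B [Q { [B [Q ( )]] }] [B [Q { [B [Q { }]] }]]]

B -> Q B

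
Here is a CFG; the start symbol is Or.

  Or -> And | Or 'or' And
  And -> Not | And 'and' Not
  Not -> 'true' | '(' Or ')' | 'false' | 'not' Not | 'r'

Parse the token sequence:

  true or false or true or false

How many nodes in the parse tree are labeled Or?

[Or [Or [Or [Or [And [Not true]]] or [And [Not false]]] or [And [Not true]]] or [And [Not false]]]

4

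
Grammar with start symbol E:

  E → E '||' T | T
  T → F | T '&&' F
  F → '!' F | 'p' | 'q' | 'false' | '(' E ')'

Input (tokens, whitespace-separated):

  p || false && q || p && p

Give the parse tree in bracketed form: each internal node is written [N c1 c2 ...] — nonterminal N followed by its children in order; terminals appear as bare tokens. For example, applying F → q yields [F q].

E
E || T
E || T || T
T || T || T
F || T || T
p || T || T
p || T && F || T
p || F && F || T
p || false && F || T
p || false && q || T
p || false && q || T && F
p || false && q || F && F
p || false && q || p && F
p || false && q || p && p

[E [E [E [T [F p]]] || [T [T [F false]] && [F q]]] || [T [T [F p]] && [F p]]]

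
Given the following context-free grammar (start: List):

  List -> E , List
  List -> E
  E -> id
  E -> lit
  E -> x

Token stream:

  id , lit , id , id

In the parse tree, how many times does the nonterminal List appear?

[List [E id] , [List [E lit] , [List [E id] , [List [E id]]]]]

4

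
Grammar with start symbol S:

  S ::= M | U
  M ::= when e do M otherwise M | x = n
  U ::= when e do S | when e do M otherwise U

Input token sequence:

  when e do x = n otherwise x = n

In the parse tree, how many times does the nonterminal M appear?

3

[S [M when e do [M x = n] otherwise [M x = n]]]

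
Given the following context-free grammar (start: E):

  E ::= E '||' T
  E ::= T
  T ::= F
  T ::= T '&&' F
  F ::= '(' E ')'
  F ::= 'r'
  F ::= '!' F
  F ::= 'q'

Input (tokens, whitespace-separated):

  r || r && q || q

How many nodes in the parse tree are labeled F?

4

[E [E [E [T [F r]]] || [T [T [F r]] && [F q]]] || [T [F q]]]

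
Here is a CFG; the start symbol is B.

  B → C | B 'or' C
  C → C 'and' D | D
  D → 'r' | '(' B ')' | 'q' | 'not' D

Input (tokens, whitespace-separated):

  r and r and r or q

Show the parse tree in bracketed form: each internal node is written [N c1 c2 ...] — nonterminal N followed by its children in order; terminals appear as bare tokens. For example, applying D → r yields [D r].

B
B or C
C or C
C and D or C
C and D and D or C
D and D and D or C
r and D and D or C
r and r and D or C
r and r and r or C
r and r and r or D
r and r and r or q

[B [B [C [C [C [D r]] and [D r]] and [D r]]] or [C [D q]]]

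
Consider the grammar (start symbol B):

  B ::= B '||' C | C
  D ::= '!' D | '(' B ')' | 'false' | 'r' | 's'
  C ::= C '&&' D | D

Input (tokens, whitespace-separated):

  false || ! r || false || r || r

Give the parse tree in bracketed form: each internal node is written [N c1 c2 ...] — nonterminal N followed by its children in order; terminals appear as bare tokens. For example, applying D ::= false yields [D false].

B
B || C
B || C || C
B || C || C || C
B || C || C || C || C
C || C || C || C || C
D || C || C || C || C
false || C || C || C || C
false || D || C || C || C
false || ! D || C || C || C
false || ! r || C || C || C
false || ! r || D || C || C
false || ! r || false || C || C
false || ! r || false || D || C
false || ! r || false || r || C
false || ! r || false || r || D
false || ! r || false || r || r

[B [B [B [B [B [C [D false]]] || [C [D ! [D r]]]] || [C [D false]]] || [C [D r]]] || [C [D r]]]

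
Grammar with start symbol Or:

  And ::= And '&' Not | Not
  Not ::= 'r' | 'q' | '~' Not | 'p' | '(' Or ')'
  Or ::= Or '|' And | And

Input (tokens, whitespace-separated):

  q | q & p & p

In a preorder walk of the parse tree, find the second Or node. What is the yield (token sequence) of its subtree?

[Or [Or [And [Not q]]] | [And [And [And [Not q]] & [Not p]] & [Not p]]]

q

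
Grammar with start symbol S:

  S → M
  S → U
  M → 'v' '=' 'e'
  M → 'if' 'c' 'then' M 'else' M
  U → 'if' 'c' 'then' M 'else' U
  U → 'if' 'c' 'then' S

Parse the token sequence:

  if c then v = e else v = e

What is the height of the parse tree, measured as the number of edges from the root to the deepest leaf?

[S [M if c then [M v = e] else [M v = e]]]

3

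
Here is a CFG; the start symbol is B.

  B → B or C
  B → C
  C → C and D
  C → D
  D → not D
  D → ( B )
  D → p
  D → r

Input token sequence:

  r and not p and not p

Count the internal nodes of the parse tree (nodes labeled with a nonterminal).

[B [C [C [C [D r]] and [D not [D p]]] and [D not [D p]]]]

9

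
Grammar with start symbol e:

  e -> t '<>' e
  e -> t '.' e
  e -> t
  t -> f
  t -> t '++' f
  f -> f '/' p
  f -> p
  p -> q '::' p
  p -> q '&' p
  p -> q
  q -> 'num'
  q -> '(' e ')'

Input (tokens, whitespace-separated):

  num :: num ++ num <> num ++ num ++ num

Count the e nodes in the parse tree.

2

[e [t [t [f [p [q num] :: [p [q num]]]]] ++ [f [p [q num]]]] <> [e [t [t [t [f [p [q num]]]] ++ [f [p [q num]]]] ++ [f [p [q num]]]]]]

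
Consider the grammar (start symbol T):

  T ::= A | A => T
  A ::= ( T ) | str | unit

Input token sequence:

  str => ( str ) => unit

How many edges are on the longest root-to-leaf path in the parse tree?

5

[T [A str] => [T [A ( [T [A str]] )] => [T [A unit]]]]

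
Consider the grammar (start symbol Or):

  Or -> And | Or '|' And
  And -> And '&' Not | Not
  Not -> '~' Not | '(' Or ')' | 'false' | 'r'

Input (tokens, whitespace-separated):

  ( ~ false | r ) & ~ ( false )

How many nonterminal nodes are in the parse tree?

[Or [And [And [Not ( [Or [Or [And [Not ~ [Not false]]]] | [And [Not r]]] )]] & [Not ~ [Not ( [Or [And [Not false]]] )]]]]

16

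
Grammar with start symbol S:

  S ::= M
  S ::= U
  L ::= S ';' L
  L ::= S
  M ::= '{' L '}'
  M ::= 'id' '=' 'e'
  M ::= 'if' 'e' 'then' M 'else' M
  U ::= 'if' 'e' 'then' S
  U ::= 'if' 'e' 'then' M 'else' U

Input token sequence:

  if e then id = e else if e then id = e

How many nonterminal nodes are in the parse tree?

[S [U if e then [M id = e] else [U if e then [S [M id = e]]]]]

6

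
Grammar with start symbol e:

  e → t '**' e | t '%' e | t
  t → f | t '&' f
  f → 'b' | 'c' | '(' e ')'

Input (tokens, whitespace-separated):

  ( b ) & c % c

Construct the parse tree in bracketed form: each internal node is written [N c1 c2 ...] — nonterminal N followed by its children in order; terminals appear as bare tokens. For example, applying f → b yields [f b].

e
t % e
t & f % e
f & f % e
( e ) & f % e
( t ) & f % e
( f ) & f % e
( b ) & f % e
( b ) & c % e
( b ) & c % t
( b ) & c % f
( b ) & c % c

[e [t [t [f ( [e [t [f b]]] )]] & [f c]] % [e [t [f c]]]]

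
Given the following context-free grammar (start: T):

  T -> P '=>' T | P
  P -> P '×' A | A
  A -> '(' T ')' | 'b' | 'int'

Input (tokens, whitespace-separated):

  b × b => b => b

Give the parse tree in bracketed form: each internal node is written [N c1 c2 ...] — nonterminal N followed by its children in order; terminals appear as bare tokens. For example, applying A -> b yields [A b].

[T [P [P [A b]] × [A b]] => [T [P [A b]] => [T [P [A b]]]]]

T
P => T
P × A => T
A × A => T
b × A => T
b × b => T
b × b => P => T
b × b => A => T
b × b => b => T
b × b => b => P
b × b => b => A
b × b => b => b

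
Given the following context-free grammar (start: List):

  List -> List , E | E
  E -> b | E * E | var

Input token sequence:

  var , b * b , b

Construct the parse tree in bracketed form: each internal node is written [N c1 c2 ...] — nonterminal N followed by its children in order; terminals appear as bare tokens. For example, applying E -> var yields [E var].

[List [List [List [E var]] , [E [E b] * [E b]]] , [E b]]

List
List , E
List , E , E
E , E , E
var , E , E
var , E * E , E
var , b * E , E
var , b * b , E
var , b * b , b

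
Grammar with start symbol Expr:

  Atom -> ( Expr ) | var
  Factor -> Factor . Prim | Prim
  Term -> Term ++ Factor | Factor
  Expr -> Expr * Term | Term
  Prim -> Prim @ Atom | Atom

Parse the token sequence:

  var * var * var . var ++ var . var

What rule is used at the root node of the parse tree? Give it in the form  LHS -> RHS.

[Expr [Expr [Expr [Term [Factor [Prim [Atom var]]]]] * [Term [Factor [Prim [Atom var]]]]] * [Term [Term [Factor [Factor [Prim [Atom var]]] . [Prim [Atom var]]]] ++ [Factor [Factor [Prim [Atom var]]] . [Prim [Atom var]]]]]

Expr -> Expr * Term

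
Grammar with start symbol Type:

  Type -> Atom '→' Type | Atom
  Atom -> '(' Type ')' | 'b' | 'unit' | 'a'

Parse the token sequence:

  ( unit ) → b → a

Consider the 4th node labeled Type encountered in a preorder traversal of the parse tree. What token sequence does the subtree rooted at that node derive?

a

[Type [Atom ( [Type [Atom unit]] )] → [Type [Atom b] → [Type [Atom a]]]]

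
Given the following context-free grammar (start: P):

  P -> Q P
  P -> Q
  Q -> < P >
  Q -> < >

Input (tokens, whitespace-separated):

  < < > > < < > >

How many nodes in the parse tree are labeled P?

4

[P [Q < [P [Q < >]] >] [P [Q < [P [Q < >]] >]]]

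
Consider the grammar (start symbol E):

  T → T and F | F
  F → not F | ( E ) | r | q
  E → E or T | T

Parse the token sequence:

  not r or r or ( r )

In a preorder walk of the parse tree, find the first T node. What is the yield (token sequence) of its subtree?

not r

[E [E [E [T [F not [F r]]]] or [T [F r]]] or [T [F ( [E [T [F r]]] )]]]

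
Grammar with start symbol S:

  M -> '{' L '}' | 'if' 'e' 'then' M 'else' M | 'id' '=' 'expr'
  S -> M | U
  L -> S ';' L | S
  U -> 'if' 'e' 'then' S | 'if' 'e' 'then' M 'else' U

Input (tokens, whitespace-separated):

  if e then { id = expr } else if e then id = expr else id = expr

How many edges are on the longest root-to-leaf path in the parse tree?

[S [M if e then [M { [L [S [M id = expr]]] }] else [M if e then [M id = expr] else [M id = expr]]]]

6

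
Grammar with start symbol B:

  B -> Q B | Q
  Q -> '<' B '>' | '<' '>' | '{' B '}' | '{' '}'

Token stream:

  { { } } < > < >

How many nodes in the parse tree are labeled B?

4

[B [Q { [B [Q { }]] }] [B [Q < >] [B [Q < >]]]]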